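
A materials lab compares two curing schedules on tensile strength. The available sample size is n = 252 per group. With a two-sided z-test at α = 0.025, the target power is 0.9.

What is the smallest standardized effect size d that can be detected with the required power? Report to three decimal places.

Required noncentrality: δ = z_{0.0125} + z_{0.10} = 2.241 + 1.282 = 3.523.
(Lower-tail contribution to power is negligible for δ > 0.)
δ = d·√(n/2) ⇒ d = δ/√(n/2) = 3.523/√(252/2) = 0.3138.

d ≈ 0.314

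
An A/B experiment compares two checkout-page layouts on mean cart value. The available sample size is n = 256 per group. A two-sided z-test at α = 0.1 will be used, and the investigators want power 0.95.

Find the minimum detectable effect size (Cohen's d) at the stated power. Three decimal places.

d ≈ 0.291

Need Φ(δ − 1.645) = 0.95, so δ = 1.645 + 1.645 = 3.290.
(Lower-tail contribution to power is negligible for δ > 0.)
δ = d·√(n/2) ⇒ d = δ/√(n/2) = 3.290/√(256/2) = 0.2908.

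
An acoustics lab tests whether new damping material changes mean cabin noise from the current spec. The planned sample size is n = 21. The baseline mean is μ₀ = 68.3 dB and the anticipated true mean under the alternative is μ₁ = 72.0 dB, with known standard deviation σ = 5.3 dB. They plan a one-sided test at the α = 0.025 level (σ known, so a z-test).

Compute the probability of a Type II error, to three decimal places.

Standardized effect: d = |μ₁ − μ₀| / σ = |72.0 − 68.3| / 5.3 = 0.6981
Noncentrality parameter: δ = d·√n = 0.6981 × √21 = 3.1992
One-sided α = 0.025 → critical value z_{0.025} = 1.960.
Power = Φ(δ − 1.960) = Φ(1.239) = 0.8924.
Type II error: β = 1 − power = 1 − 0.8924 = 0.1076.

β ≈ 0.108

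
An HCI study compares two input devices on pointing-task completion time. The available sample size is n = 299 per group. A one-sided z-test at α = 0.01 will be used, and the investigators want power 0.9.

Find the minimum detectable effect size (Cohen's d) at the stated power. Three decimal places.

d ≈ 0.295

Required noncentrality: δ = z_{0.01} + z_{0.10} = 2.326 + 1.282 = 3.608.
δ = d·√(n/2) ⇒ d = δ/√(n/2) = 3.608/√(299/2) = 0.2951.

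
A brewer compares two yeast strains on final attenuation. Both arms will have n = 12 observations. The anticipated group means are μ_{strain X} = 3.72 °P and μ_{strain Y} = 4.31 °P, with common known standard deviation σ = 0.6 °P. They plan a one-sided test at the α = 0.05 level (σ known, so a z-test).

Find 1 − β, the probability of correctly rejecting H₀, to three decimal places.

Power ≈ 0.778

Standardized effect: d = |μ_{strain X} − μ_{strain Y}| / σ = |3.72 − 4.31| / 0.6 = 0.9833
Noncentrality parameter: λ = d·√(n/2) = 0.9833 × √(12/2) = 2.4087
One-sided α = 0.05 → critical value z_{0.05} = 1.645.
Power = Φ(λ − 1.645) = Φ(0.764) = 0.7775.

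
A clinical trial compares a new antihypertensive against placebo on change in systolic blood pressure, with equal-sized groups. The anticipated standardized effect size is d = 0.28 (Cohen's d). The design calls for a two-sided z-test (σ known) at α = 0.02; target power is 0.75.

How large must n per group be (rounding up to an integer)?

n = 230 per group

For power 0.75 need Φ(δ − z_{0.01}) = 0.75, so δ = z_{0.01} + z_{0.25} = 2.326 + 0.674 = 3.001.
(The Φ(−δ − z_{α/2}) term is vanishingly small for δ > 0 and is dropped in the standard sample-size formula.)
δ = d·√(n/2) ⇒ n = 2(δ/d)² = 2 × (3.001 / 0.28)² = 229.72.
Rounding up, n = 230 per group.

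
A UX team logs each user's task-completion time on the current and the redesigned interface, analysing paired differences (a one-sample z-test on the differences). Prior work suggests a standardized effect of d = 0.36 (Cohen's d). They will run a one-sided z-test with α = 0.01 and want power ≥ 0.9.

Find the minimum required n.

n = 101

For power 0.9 need Φ(δ − z_{0.01}) = 0.9, so δ = z_{0.01} + z_{0.10} = 2.326 + 1.282 = 3.608.
δ = d·√n ⇒ n = (δ/d)² = (3.608 / 0.36)² = 100.44.
Rounding up, n = 101.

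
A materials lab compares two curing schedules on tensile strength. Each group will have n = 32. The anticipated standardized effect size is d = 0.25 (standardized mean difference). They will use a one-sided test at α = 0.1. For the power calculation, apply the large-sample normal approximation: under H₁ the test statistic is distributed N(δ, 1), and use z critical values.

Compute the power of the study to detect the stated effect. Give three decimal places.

Power ≈ 0.389

Noncentrality parameter: λ = d·√(n/2) = 0.25 × √(32/2) = 1.0000
One-sided α = 0.1 → critical value z_{0.1} = 1.282.
Power = Φ(λ − 1.282) = Φ(-0.282) = 0.3891.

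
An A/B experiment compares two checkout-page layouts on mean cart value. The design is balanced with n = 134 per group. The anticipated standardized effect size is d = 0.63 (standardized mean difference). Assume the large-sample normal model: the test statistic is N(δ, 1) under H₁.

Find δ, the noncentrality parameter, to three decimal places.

δ ≈ 5.157

δ = d·√(n/2) = 0.63 × √(134/2) = 5.1568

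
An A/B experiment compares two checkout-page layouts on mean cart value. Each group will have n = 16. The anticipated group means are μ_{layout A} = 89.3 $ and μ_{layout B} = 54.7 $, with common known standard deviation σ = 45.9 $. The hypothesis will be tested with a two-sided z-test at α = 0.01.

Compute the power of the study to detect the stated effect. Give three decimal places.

Standardized effect: d = |μ_{layout A} − μ_{layout B}| / σ = |89.3 − 54.7| / 45.9 = 0.7538
Noncentrality parameter: δ = d·√(n/2) = 0.7538 × √(16/2) = 2.1321
Two-sided α = 0.01 → critical value z_{0.005} = 2.576.
Power = Φ(δ − 2.576) + Φ(−δ − 2.576) = Φ(-0.444) + Φ(-4.708) = 0.3286 + 0.0000 = 0.3286.

Power ≈ 0.329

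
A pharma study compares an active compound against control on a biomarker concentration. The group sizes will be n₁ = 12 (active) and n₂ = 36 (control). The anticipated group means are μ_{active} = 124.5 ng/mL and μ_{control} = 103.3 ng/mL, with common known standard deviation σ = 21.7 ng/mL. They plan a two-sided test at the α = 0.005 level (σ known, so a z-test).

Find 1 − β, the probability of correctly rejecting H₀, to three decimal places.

Standardized effect: d = |μ_{active} − μ_{control}| / σ = |124.5 − 103.3| / 21.7 = 0.9770
Noncentrality parameter: δ = d / √(1/n₁ + 1/n₂) = 0.9770 / √(1/12 + 1/36) = 2.9309
Critical value for a two-sided test at α = 0.005: z_{α/2} = 2.807.
Power = Φ(δ − 2.807) + Φ(−δ − 2.807) = Φ(0.124) + Φ(-5.738) = 0.5493 + 0.0000 = 0.5493.

Power ≈ 0.549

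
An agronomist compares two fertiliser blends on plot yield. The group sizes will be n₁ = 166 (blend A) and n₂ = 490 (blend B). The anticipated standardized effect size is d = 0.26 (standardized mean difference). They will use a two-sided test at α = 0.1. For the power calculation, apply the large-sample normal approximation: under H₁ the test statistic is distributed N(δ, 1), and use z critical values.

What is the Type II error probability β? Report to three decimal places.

Noncentrality parameter: δ = d / √(1/n₁ + 1/n₂) = 0.26 / √(1/166 + 1/490) = 2.8952
Critical value for a two-sided test at α = 0.1: z_{α/2} = 1.645.
Power = Φ(δ − 1.645) + Φ(−δ − 1.645) = Φ(1.250) + Φ(-4.540) = 0.8944 + 0.0000 = 0.8944.
Type II error: β = 1 − power = 1 − 0.8944 = 0.1056.

β ≈ 0.106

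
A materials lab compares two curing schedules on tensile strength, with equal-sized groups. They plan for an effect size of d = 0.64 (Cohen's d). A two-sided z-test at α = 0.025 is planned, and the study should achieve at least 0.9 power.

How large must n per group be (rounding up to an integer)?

For power 0.9 need Φ(δ − z_{0.0125}) = 0.9, so δ = z_{0.0125} + z_{0.10} = 2.241 + 1.282 = 3.523.
(Ignoring the negligible lower-tail rejection probability gives the usual closed-form inversion.)
δ = d·√(n/2) ⇒ n = 2(δ/d)² = 2 × (3.523 / 0.64)² = 60.60.
Rounding up, n = 61 per group.

n = 61 per group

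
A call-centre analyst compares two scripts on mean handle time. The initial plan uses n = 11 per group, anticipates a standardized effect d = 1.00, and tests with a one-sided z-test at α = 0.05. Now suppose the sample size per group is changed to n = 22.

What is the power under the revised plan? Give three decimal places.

Power ≈ 0.953

With n = 22 per group: δ = d·√(n/2) = 1.00 × √(22/2) = 3.3166. Critical value z_{0.05} = 1.645.
Revised power = Φ(δ − 1.645) = Φ(1.672) = 0.9527.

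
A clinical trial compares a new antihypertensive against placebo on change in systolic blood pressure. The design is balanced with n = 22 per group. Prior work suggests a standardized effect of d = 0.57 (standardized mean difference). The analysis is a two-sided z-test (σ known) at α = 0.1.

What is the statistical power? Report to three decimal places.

Power ≈ 0.597

Noncentrality parameter: δ = d·√(n/2) = 0.57 × √(22/2) = 1.8905
Two-sided α = 0.1 → critical value z_{0.05} = 1.645.
Power = Φ(δ − 1.645) + Φ(−δ − 1.645) = Φ(0.246) + Φ(-3.535) = 0.5970 + 0.0002 = 0.5972.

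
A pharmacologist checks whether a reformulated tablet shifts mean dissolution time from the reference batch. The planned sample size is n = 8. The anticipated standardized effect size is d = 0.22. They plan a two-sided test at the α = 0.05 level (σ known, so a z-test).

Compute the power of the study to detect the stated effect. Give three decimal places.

Power ≈ 0.095

Noncentrality parameter: δ = d·√n = 0.22 × √8 = 0.6223
Two-sided α = 0.05 → critical value z_{0.025} = 1.960.
Power = Φ(δ − 1.960) + Φ(−δ − 1.960) = Φ(-1.338) + Φ(-2.582) = 0.0905 + 0.0049 = 0.0954.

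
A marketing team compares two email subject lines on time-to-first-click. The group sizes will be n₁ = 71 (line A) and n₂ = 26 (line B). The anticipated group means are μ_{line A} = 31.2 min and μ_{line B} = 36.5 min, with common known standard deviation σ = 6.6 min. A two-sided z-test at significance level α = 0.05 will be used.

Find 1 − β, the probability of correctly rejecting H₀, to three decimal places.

Power ≈ 0.939

Standardized effect: d = |μ_{line A} − μ_{line B}| / σ = |31.2 − 36.5| / 6.6 = 0.8030
Noncentrality parameter: δ = d / √(1/n₁ + 1/n₂) = 0.8030 / √(1/71 + 1/26) = 3.5032
Critical value for a two-sided test at α = 0.05: z_{α/2} = 1.960.
Power = Φ(δ − 1.960) + Φ(−δ − 1.960) = Φ(1.543) + Φ(-5.463) = 0.9386 + 0.0000 = 0.9386.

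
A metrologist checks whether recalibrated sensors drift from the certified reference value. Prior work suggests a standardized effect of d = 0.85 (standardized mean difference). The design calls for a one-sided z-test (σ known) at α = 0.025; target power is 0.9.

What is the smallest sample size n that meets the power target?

For power 0.9 need Φ(δ − z_{0.025}) = 0.9, so δ = z_{0.025} + z_{0.10} = 1.960 + 1.282 = 3.242.
δ = d·√n ⇒ n = (δ/d)² = (3.242 / 0.85)² = 14.54.
Rounding up, n = 15.

n = 15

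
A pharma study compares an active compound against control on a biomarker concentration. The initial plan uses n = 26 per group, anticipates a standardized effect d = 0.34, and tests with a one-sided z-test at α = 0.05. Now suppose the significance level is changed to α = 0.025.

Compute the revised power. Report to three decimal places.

Power ≈ 0.231

δ = d·√(n/2) = 0.34 × √(26/2) = 1.2259 (unchanged). New critical value: z_{0.025} = 1.960.
Revised power = Φ(δ − 1.960) = Φ(-0.734) = 0.2315.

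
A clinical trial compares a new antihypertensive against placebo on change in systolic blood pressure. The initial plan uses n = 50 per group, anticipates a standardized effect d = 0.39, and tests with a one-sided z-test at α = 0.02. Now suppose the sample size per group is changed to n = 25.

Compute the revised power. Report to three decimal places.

Power ≈ 0.250

With n = 25 per group: δ = d·√(n/2) = 0.39 × √(25/2) = 1.3789. Critical value z_{0.02} = 2.054.
Revised power = Φ(δ − 2.054) = Φ(-0.675) = 0.2499.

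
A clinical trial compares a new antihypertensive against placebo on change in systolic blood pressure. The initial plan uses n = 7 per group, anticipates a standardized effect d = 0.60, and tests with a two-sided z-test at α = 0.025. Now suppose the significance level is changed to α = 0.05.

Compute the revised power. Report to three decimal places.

δ = d·√(n/2) = 0.60 × √(7/2) = 1.1225 (unchanged). New critical value: z_{0.025} = 1.960.
Revised power = Φ(δ − 1.960) + Φ(−δ − 1.960) = Φ(-0.837) + Φ(-3.082) = 0.2012 + 0.0010 = 0.2022.

Power ≈ 0.202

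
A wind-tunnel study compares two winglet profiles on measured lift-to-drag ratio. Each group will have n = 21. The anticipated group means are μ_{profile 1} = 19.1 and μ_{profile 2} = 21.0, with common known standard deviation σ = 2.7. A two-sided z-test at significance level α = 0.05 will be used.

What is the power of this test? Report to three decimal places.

Power ≈ 0.626

Standardized effect: d = |μ_{profile 1} − μ_{profile 2}| / σ = |19.1 − 21.0| / 2.7 = 0.7037
Noncentrality parameter: δ = d·√(n/2) = 0.7037 × √(21/2) = 2.2803
Two-sided α = 0.05 → critical value z_{0.025} = 1.960.
Power = Φ(δ − 1.960) + Φ(−δ − 1.960) = Φ(0.320) + Φ(-4.240) = 0.6256 + 0.0000 = 0.6256.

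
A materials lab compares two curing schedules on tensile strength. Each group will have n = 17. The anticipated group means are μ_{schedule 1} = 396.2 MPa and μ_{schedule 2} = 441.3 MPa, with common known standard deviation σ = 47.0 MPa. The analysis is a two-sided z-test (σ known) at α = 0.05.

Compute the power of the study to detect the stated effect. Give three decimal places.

Standardized effect: d = |μ_{schedule 1} − μ_{schedule 2}| / σ = |396.2 − 441.3| / 47.0 = 0.9596
Noncentrality parameter: δ = d·√(n/2) = 0.9596 × √(17/2) = 2.7976
Two-sided α = 0.05 → critical value z_{0.025} = 1.960.
Power = Φ(δ − 1.960) + Φ(−δ − 1.960) = Φ(0.838) + Φ(-4.758) = 0.7989 + 0.0000 = 0.7989.

Power ≈ 0.799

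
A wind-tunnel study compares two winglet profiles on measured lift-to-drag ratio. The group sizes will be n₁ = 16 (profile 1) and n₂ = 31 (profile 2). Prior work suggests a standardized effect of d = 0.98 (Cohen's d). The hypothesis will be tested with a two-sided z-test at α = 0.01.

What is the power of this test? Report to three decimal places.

Noncentrality parameter: δ = d / √(1/n₁ + 1/n₂) = 0.98 / √(1/16 + 1/31) = 3.1836
Critical value for a two-sided test at α = 0.01: z_{α/2} = 2.576.
Power = Φ(δ − 2.576) + Φ(−δ − 2.576) = Φ(0.608) + Φ(-5.759) = 0.7283 + 0.0000 = 0.7283.

Power ≈ 0.728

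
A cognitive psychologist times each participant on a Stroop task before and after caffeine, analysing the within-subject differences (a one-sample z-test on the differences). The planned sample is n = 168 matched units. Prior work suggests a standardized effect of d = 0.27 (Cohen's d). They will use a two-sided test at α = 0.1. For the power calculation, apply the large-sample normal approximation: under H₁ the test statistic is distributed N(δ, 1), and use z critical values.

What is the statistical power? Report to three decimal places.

Power ≈ 0.968

Noncentrality parameter: δ = d·√n = 0.27 × √168 = 3.4996
Two-sided α = 0.1 → critical value z_{0.05} = 1.645.
Power = Φ(δ − 1.645) + Φ(−δ − 1.645) = Φ(1.855) + Φ(-5.144) = 0.9682 + 0.0000 = 0.9682.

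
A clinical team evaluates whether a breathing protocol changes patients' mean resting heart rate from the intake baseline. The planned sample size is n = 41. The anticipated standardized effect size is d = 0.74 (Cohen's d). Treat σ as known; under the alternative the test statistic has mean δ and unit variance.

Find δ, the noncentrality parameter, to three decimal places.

δ ≈ 4.738

δ = d·√n = 0.74 × √41 = 4.7383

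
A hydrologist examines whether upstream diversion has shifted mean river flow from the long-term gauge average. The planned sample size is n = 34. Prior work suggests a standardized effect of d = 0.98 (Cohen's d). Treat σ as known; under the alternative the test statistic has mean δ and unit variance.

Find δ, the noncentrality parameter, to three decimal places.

The noncentrality parameter scales effect size by the design's sample-size factor: δ = d·√n = 0.98 × √34 = 5.7143

δ ≈ 5.714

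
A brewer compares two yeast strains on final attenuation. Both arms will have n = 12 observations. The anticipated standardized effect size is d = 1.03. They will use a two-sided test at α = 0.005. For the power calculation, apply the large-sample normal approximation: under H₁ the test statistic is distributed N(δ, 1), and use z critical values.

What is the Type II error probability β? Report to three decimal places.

Noncentrality parameter: δ = d·√(n/2) = 1.03 × √(12/2) = 2.5230
Two-sided α = 0.005 → critical value z_{0.0025} = 2.807.
Power = Φ(δ − 2.807) + Φ(−δ − 2.807) = Φ(-0.284) + Φ(-5.330) = 0.3882 + 0.0000 = 0.3882.
Type II error: β = 1 − power = 1 − 0.3882 = 0.6118.

β ≈ 0.612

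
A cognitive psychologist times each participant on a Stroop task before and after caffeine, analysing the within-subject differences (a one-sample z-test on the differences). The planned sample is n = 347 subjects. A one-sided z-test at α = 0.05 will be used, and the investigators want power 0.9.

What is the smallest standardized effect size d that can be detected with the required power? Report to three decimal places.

Required noncentrality: δ = z_{0.05} + z_{0.10} = 1.645 + 1.282 = 2.926.
δ = d·√n ⇒ d = δ/√n = 2.926/√347 = 0.1571.

d ≈ 0.157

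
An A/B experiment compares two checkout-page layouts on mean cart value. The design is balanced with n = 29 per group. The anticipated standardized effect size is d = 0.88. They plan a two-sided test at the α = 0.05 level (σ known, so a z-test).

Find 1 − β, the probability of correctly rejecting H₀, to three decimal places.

Power ≈ 0.918

Noncentrality parameter: δ = d·√(n/2) = 0.88 × √(29/2) = 3.3509
Critical value for a two-sided test at α = 0.05: z_{α/2} = 1.960.
Power = Φ(δ − 1.960) + Φ(−δ − 1.960) = Φ(1.391) + Φ(-5.311) = 0.9179 + 0.0000 = 0.9179.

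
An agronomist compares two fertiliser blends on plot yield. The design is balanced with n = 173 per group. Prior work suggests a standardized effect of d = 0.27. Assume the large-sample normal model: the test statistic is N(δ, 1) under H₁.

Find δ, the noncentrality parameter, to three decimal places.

δ = d·√(n/2) = 0.27 × √(173/2) = 2.5111

δ ≈ 2.511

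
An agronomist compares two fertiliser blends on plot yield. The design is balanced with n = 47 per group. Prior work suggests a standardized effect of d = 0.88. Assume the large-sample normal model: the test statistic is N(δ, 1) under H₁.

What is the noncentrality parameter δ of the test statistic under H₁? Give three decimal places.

δ ≈ 4.266

The noncentrality parameter scales effect size by the design's sample-size factor: δ = d·√(n/2) = 0.88 × √(47/2) = 4.2660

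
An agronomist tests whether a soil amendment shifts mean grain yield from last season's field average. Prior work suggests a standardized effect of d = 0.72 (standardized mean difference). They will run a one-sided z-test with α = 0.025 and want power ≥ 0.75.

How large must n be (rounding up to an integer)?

Set Φ(δ − 1.960) = 0.75; then δ − 1.960 = Φ⁻¹(0.75) = 0.674, giving δ = 2.634.
δ = d·√n ⇒ n = (δ/d)² = (2.634 / 0.72)² = 13.39.
Rounding up, n = 14.

n = 14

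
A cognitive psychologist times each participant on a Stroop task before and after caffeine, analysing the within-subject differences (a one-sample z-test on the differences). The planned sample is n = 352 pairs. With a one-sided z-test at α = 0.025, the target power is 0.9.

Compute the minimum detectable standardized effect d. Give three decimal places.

d ≈ 0.173

Required noncentrality: δ = z_{0.025} + z_{0.10} = 1.960 + 1.282 = 3.242.
δ = d·√n ⇒ d = δ/√n = 3.242/√352 = 0.1728.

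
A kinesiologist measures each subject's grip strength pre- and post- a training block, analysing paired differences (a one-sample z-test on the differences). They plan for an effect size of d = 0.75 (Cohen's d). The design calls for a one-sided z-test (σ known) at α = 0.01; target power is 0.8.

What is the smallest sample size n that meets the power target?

Set Φ(δ − 2.326) = 0.8; then δ − 2.326 = Φ⁻¹(0.8) = 0.842, giving δ = 3.168.
δ = d·√n ⇒ n = (δ/d)² = (3.168 / 0.75)² = 17.84.
Round up to the next whole unit.

n = 18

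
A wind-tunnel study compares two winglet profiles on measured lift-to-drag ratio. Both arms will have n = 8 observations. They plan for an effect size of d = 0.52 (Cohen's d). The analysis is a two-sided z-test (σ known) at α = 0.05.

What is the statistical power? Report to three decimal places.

Power ≈ 0.180

Noncentrality parameter: δ = d·√(n/2) = 0.52 × √(8/2) = 1.0400
Two-sided α = 0.05 → critical value z_{0.025} = 1.960.
Power = Φ(δ − 1.960) + Φ(−δ − 1.960) = Φ(-0.920) + Φ(-3.000) = 0.1788 + 0.0014 = 0.1801.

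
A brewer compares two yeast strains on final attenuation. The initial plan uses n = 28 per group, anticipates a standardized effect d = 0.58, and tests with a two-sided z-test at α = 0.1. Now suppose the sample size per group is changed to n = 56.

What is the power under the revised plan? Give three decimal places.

Power ≈ 0.923

With n = 56 per group: δ = d·√(n/2) = 0.58 × √(56/2) = 3.0691. Critical value z_{0.05} = 1.645.
Revised power = Φ(δ − 1.645) + Φ(−δ − 1.645) = Φ(1.424) + Φ(-4.714) = 0.9228 + 0.0000 = 0.9228.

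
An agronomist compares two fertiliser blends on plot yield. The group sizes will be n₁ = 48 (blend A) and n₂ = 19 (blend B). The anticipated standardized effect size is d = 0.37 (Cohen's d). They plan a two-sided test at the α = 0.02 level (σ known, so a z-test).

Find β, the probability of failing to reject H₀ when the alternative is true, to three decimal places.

Noncentrality parameter: δ = d / √(1/n₁ + 1/n₂) = 0.37 / √(1/48 + 1/19) = 1.3651
Critical value for a two-sided test at α = 0.02: z_{α/2} = 2.326.
Power = Φ(δ − 2.326) + Φ(−δ − 2.326) = Φ(-0.961) + Φ(-3.691) = 0.1682 + 0.0001 = 0.1683.
Type II error: β = 1 − power = 1 − 0.1683 = 0.8317.

β ≈ 0.832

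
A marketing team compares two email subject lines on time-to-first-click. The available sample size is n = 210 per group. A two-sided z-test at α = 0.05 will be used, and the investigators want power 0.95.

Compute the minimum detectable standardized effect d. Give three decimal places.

d ≈ 0.352

Need Φ(δ − 1.960) = 0.95, so δ = 1.960 + 1.645 = 3.605.
(The second rejection-region term Φ(−δ − z_{α/2}) is negligible and dropped.)
δ = d·√(n/2) ⇒ d = δ/√(n/2) = 3.605/√(210/2) = 0.3518.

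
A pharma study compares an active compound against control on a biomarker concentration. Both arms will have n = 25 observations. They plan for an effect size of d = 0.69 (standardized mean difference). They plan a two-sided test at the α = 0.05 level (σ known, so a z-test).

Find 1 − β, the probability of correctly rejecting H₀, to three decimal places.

Power ≈ 0.684

Noncentrality parameter: δ = d·√(n/2) = 0.69 × √(25/2) = 2.4395
Two-sided α = 0.05 → critical value z_{0.025} = 1.960.
Power = Φ(δ − 1.960) + Φ(−δ − 1.960) = Φ(0.480) + Φ(-4.399) = 0.6842 + 0.0000 = 0.6842.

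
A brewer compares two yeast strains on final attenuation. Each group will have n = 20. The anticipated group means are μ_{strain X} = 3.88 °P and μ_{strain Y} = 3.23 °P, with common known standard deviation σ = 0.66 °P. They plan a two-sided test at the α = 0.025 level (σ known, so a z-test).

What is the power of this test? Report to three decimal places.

Power ≈ 0.809

Standardized effect: d = |μ_{strain X} − μ_{strain Y}| / σ = |3.88 − 3.23| / 0.66 = 0.9848
Noncentrality parameter: δ = d·√(n/2) = 0.9848 × √(20/2) = 3.1144
Critical value for a two-sided test at α = 0.025: z_{α/2} = 2.241.
Power = Φ(δ − 2.241) + Φ(−δ − 2.241) = Φ(0.873) + Φ(-5.356) = 0.8087 + 0.0000 = 0.8087.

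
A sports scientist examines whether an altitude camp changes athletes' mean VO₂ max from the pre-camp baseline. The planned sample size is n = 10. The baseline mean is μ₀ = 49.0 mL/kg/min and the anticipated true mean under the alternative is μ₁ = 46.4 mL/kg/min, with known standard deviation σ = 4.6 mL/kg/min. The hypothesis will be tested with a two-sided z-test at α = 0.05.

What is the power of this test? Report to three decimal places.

Standardized effect: d = |μ₁ − μ₀| / σ = |46.4 − 49.0| / 4.6 = 0.5652
Noncentrality parameter: δ = d·√n = 0.5652 × √10 = 1.7874
Critical value for a two-sided test at α = 0.05: z_{α/2} = 1.960.
Power = Φ(δ − 1.960) + Φ(−δ − 1.960) = Φ(-0.173) + Φ(-3.747) = 0.4315 + 0.0001 = 0.4316.

Power ≈ 0.432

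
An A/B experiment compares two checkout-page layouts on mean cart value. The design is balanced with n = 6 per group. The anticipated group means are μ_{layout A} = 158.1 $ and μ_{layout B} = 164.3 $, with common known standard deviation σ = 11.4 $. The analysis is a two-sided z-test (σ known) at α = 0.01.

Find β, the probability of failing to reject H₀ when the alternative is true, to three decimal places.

Standardized effect: d = |μ_{layout A} − μ_{layout B}| / σ = |158.1 − 164.3| / 11.4 = 0.5439
Noncentrality parameter: δ = d·√(n/2) = 0.5439 × √(6/2) = 0.9420
Critical value for a two-sided test at α = 0.01: z_{α/2} = 2.576.
Power = Φ(δ − 2.576) + Φ(−δ − 2.576) = Φ(-1.634) + Φ(-3.518) = 0.0511 + 0.0002 = 0.0514.
Type II error: β = 1 − power = 1 − 0.0514 = 0.9486.

β ≈ 0.949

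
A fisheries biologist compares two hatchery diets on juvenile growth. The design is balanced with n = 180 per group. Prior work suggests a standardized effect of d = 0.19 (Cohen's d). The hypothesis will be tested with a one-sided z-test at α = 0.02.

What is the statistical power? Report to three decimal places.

Power ≈ 0.401

Noncentrality parameter: δ = d·√(n/2) = 0.19 × √(180/2) = 1.8025
Critical value for a one-sided test at α = 0.02: z_α = 2.054.
Power = Φ(δ − 2.054) = Φ(-0.251) = 0.4008.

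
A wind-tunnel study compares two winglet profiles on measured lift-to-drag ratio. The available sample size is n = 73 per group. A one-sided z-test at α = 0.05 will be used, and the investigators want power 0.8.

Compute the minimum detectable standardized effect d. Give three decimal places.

d ≈ 0.412

Need Φ(δ − 1.645) = 0.8, so δ = 1.645 + 0.842 = 2.486.
δ = d·√(n/2) ⇒ d = δ/√(n/2) = 2.486/√(73/2) = 0.4116.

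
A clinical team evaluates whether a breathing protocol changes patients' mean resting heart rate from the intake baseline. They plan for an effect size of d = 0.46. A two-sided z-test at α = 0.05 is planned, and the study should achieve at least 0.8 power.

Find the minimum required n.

n = 38

For power 0.8 need Φ(δ − z_{0.025}) = 0.8, so δ = z_{0.025} + z_{0.20} = 1.960 + 0.842 = 2.802.
(For δ > 0 the lower-tail rejection region contributes negligibly to power, so the one-term inversion is standard.)
δ = d·√n ⇒ n = (δ/d)² = (2.802 / 0.46)² = 37.09.
Rounding up, n = 38.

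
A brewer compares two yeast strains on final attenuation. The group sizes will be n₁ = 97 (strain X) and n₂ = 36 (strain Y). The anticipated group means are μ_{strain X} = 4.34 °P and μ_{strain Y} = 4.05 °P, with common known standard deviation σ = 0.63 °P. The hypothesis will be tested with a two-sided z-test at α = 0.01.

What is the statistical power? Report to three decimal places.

Standardized effect: d = |μ_{strain X} − μ_{strain Y}| / σ = |4.34 − 4.05| / 0.63 = 0.4603
Noncentrality parameter: δ = d / √(1/n₁ + 1/n₂) = 0.4603 / √(1/97 + 1/36) = 2.3587
Two-sided α = 0.01 → critical value z_{0.005} = 2.576.
Power = Φ(δ − 2.576) + Φ(−δ − 2.576) = Φ(-0.217) + Φ(-4.935) = 0.4140 + 0.0000 = 0.4140.

Power ≈ 0.414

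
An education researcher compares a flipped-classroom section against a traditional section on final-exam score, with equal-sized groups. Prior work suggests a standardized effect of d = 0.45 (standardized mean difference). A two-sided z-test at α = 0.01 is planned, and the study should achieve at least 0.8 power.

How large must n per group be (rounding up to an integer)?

For power 0.8 need Φ(δ − z_{0.005}) = 0.8, so δ = z_{0.005} + z_{0.20} = 2.576 + 0.842 = 3.417.
(The Φ(−δ − z_{α/2}) term is vanishingly small for δ > 0 and is dropped in the standard sample-size formula.)
δ = d·√(n/2) ⇒ n = 2(δ/d)² = 2 × (3.417 / 0.45)² = 115.35.
Round up to the next whole unit.

n = 116 per group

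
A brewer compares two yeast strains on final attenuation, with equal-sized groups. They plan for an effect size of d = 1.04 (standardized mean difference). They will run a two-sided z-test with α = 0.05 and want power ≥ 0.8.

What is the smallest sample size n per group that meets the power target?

For power 0.8 need Φ(δ − z_{0.025}) = 0.8, so δ = z_{0.025} + z_{0.20} = 1.960 + 0.842 = 2.802.
(For δ > 0 the lower-tail rejection region contributes negligibly to power, so the one-term inversion is standard.)
δ = d·√(n/2) ⇒ n = 2(δ/d)² = 2 × (2.802 / 1.04)² = 14.51.
Round up to the next whole unit.

n = 15 per group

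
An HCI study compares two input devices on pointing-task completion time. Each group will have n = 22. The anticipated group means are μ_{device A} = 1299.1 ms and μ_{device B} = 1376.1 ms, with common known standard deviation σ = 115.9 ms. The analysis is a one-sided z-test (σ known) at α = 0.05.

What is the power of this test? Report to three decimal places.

Power ≈ 0.712

Standardized effect: d = |μ_{device A} − μ_{device B}| / σ = |1299.1 − 1376.1| / 115.9 = 0.6644
Noncentrality parameter: λ = d·√(n/2) = 0.6644 × √(22/2) = 2.2035
One-sided α = 0.05 → critical value z_{0.05} = 1.645.
Power = Φ(λ − 1.645) = Φ(0.559) = 0.7118.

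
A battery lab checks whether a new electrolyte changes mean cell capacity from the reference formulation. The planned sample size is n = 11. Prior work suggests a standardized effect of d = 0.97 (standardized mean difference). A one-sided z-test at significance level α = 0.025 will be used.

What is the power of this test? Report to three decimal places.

Power ≈ 0.896

Noncentrality parameter: δ = d·√n = 0.97 × √11 = 3.2171
One-sided α = 0.025 → critical value z_{0.025} = 1.960.
Power = P(Z > 1.960 − δ) = Φ(1.257) = 0.8957.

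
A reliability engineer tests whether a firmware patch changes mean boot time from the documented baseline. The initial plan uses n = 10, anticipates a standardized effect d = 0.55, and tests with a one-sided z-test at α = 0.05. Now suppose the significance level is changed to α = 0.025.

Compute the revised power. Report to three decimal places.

δ = d·√n = 0.55 × √10 = 1.7393 (unchanged). New critical value: z_{0.025} = 1.960.
Revised power = Φ(δ − 1.960) = Φ(-0.221) = 0.4127.

Power ≈ 0.413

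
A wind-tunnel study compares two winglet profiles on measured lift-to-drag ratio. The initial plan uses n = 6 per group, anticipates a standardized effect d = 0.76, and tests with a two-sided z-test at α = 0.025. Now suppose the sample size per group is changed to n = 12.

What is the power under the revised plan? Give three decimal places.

Power ≈ 0.352

With n = 12 per group: δ = d·√(n/2) = 0.76 × √(12/2) = 1.8616. Critical value z_{0.0125} = 2.241.
Revised power = Φ(δ − 2.241) + Φ(−δ − 2.241) = Φ(-0.380) + Φ(-4.103) = 0.3521 + 0.0000 = 0.3521.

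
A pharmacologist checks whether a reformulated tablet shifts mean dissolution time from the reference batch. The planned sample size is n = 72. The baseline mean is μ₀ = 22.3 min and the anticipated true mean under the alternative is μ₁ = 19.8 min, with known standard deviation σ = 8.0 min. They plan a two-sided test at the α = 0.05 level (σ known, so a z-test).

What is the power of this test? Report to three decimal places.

Power ≈ 0.755

Standardized effect: d = |μ₁ − μ₀| / σ = |19.8 − 22.3| / 8.0 = 0.3125
Noncentrality parameter: δ = d·√n = 0.3125 × √72 = 2.6517
Critical value for a two-sided test at α = 0.05: z_{α/2} = 1.960.
Power = Φ(δ − 1.960) + Φ(−δ − 1.960) = Φ(0.692) + Φ(-4.612) = 0.7554 + 0.0000 = 0.7554.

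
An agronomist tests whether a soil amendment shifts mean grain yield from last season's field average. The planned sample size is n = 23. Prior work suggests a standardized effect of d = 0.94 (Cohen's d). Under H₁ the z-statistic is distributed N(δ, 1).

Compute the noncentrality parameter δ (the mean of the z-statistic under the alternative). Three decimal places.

δ ≈ 4.508

The noncentrality parameter scales effect size by the design's sample-size factor: δ = d·√n = 0.94 × √23 = 4.5081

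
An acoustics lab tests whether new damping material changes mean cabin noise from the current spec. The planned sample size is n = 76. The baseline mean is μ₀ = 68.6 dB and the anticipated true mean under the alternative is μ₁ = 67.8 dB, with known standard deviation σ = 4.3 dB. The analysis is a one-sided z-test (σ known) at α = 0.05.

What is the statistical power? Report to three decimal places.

Standardized effect: d = |μ₁ − μ₀| / σ = |67.8 − 68.6| / 4.3 = 0.1860
Noncentrality parameter: δ = d·√n = 0.1860 × √76 = 1.6219
One-sided α = 0.05 → critical value z_{0.05} = 1.645.
Power = P(Z > 1.645 − δ) = Φ(-0.023) = 0.4908.

Power ≈ 0.491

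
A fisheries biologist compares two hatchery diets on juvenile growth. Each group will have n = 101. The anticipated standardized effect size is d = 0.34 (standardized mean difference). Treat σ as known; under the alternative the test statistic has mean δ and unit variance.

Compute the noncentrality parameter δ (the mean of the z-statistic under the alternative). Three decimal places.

δ ≈ 2.416

The noncentrality parameter scales effect size by the design's sample-size factor: δ = d·√(n/2) = 0.34 × √(101/2) = 2.4162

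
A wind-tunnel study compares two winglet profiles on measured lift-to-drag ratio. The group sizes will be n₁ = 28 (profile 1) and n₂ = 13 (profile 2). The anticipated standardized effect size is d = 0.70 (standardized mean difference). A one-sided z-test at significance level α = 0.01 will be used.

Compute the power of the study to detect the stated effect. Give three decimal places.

Power ≈ 0.405

Noncentrality parameter: δ = d / √(1/n₁ + 1/n₂) = 0.70 / √(1/28 + 1/13) = 2.0857
Critical value for a one-sided test at α = 0.01: z_α = 2.326.
Power = Φ(δ − 2.326) = Φ(-0.241) = 0.4049.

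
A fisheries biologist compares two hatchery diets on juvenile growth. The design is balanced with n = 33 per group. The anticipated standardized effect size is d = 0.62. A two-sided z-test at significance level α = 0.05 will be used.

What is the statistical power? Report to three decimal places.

Noncentrality parameter: δ = d·√(n/2) = 0.62 × √(33/2) = 2.5185
Critical value for a two-sided test at α = 0.05: z_{α/2} = 1.960.
Power = Φ(δ − 1.960) + Φ(−δ − 1.960) = Φ(0.558) + Φ(-4.478) = 0.7117 + 0.0000 = 0.7117.

Power ≈ 0.712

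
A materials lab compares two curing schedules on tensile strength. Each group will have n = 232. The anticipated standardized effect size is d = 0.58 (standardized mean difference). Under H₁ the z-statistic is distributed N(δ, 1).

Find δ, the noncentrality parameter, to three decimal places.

The noncentrality parameter scales effect size by the design's sample-size factor: δ = d·√(n/2) = 0.58 × √(232/2) = 6.2468

δ ≈ 6.247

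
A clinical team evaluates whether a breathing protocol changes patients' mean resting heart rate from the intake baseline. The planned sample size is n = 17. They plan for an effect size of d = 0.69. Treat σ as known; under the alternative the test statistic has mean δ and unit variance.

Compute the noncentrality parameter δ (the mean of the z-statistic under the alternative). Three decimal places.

δ = d·√n = 0.69 × √17 = 2.8449

δ ≈ 2.845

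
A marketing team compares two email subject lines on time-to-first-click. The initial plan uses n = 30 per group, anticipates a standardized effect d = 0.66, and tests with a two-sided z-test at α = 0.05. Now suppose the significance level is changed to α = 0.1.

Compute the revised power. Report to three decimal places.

δ = d·√(n/2) = 0.66 × √(30/2) = 2.5562 (unchanged). New critical value: z_{0.05} = 1.645.
Revised power = Φ(δ − 1.645) + Φ(−δ − 1.645) = Φ(0.911) + Φ(-4.201) = 0.8189 + 0.0000 = 0.8189.

Power ≈ 0.819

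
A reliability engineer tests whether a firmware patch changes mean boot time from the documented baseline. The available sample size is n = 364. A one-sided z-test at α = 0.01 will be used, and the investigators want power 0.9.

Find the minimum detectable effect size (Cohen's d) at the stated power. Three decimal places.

Need Φ(δ − 2.326) = 0.9, so δ = 2.326 + 1.282 = 3.608.
δ = d·√n ⇒ d = δ/√n = 3.608/√364 = 0.1891.

d ≈ 0.189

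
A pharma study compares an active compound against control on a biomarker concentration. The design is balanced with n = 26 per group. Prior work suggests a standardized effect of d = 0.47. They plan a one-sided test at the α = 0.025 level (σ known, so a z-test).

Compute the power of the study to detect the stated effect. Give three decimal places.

Noncentrality parameter: δ = d·√(n/2) = 0.47 × √(26/2) = 1.6946
Critical value for a one-sided test at α = 0.025: z_α = 1.960.
Power = Φ(δ − 1.960) = Φ(-0.265) = 0.3954.

Power ≈ 0.395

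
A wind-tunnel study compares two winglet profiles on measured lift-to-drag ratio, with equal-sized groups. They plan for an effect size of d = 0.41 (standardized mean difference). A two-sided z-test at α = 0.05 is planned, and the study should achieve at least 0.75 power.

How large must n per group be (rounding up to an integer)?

n = 83 per group

Set Φ(δ − 1.960) = 0.75; then δ − 1.960 = Φ⁻¹(0.75) = 0.674, giving δ = 2.634.
(The Φ(−δ − z_{α/2}) term is vanishingly small for δ > 0 and is dropped in the standard sample-size formula.)
δ = d·√(n/2) ⇒ n = 2(δ/d)² = 2 × (2.634 / 0.41)² = 82.57.
Round up to the next whole unit.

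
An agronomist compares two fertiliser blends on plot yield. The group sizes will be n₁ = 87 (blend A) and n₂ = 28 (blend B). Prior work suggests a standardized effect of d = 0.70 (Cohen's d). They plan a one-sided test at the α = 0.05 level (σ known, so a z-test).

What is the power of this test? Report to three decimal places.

Noncentrality parameter: δ = d / √(1/n₁ + 1/n₂) = 0.70 / √(1/87 + 1/28) = 3.2217
Critical value for a one-sided test at α = 0.05: z_α = 1.645.
Power = Φ(δ − 1.645) = Φ(1.577) = 0.9426.

Power ≈ 0.943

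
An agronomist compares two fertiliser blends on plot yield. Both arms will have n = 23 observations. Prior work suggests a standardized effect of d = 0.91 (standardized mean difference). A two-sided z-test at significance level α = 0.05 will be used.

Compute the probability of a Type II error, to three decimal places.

β ≈ 0.130

Noncentrality parameter: δ = d·√(n/2) = 0.91 × √(23/2) = 3.0860
Two-sided α = 0.05 → critical value z_{0.025} = 1.960.
Power = Φ(δ − 1.960) + Φ(−δ − 1.960) = Φ(1.126) + Φ(-5.046) = 0.8699 + 0.0000 = 0.8699.
Type II error: β = 1 − power = 1 − 0.8699 = 0.1301.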